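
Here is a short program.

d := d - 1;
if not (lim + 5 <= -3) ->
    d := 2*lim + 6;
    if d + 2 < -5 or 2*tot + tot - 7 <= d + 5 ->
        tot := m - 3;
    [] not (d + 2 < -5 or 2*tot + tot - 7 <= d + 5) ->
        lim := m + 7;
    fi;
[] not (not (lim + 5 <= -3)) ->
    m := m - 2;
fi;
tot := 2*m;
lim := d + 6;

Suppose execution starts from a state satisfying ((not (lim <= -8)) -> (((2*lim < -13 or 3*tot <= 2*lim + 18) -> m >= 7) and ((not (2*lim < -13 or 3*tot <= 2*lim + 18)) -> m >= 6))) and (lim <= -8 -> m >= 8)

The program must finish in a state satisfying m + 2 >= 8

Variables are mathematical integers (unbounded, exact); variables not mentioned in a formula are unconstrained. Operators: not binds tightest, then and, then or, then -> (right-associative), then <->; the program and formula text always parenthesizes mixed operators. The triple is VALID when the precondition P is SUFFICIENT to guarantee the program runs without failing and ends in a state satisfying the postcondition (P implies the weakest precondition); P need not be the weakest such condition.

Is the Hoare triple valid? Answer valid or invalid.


Working backward. After the program, the postcondition m + 2 >= 8 must hold; in canonical form it is m >= 6.
Before lim := d + 6: m >= 6
Before tot := 2*m: m >= 6
Then branch requires ((2*lim < -13 or 3*tot <= 2*lim + 18) -> m >= 6) and ((not (2*lim < -13 or 3*tot <= 2*lim + 18)) -> m >= 6); else branch requires m >= 8.
Before the if: ((not (lim <= -8)) -> (((2*lim < -13 or 3*tot <= 2*lim + 18) -> m >= 6) and ((not (2*lim < -13 or 3*tot <= 2*lim + 18)) -> m >= 6))) and (lim <= -8 -> m >= 8)
Before d := d - 1: ((not (lim <= -8)) -> (((2*lim < -13 or 3*tot <= 2*lim + 18) -> m >= 6) and ((not (2*lim < -13 or 3*tot <= 2*lim + 18)) -> m >= 6))) and (lim <= -8 -> m >= 8)
The weakest precondition is ((not (lim <= -8)) -> (((2*lim < -13 or 3*tot <= 2*lim + 18) -> m >= 6) and ((not (2*lim < -13 or 3*tot <= 2*lim + 18)) -> m >= 6))) and (lim <= -8 -> m >= 8).
Check whether ((not (lim <= -8)) -> (((2*lim < -13 or 3*tot <= 2*lim + 18) -> m >= 7) and ((not (2*lim < -13 or 3*tot <= 2*lim + 18)) -> m >= 6))) and (lim <= -8 -> m >= 8) implies it.
Every state satisfying the precondition satisfies the weakest precondition: the implication holds.
Answer: valid


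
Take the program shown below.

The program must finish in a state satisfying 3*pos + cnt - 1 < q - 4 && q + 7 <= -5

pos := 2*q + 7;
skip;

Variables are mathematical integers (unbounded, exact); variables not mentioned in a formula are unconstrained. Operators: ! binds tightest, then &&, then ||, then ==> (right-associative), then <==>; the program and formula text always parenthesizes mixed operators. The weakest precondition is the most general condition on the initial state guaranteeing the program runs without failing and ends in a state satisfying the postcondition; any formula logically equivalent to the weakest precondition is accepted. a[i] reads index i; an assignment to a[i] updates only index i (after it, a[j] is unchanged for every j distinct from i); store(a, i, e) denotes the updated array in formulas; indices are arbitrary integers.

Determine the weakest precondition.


Working backward. After the program, the postcondition 3*pos + cnt - 1 < q - 4 && q + 7 <= -5 must hold; in canonical form it is cnt + 3*pos < q - 3 && q <= -12.
Before skip: cnt + 3*pos < q - 3 && q <= -12
Before pos := 2*q + 7: cnt + 5*q < -24 && q <= -12
Answer: WP = cnt + 5*q < -24 && q <= -12


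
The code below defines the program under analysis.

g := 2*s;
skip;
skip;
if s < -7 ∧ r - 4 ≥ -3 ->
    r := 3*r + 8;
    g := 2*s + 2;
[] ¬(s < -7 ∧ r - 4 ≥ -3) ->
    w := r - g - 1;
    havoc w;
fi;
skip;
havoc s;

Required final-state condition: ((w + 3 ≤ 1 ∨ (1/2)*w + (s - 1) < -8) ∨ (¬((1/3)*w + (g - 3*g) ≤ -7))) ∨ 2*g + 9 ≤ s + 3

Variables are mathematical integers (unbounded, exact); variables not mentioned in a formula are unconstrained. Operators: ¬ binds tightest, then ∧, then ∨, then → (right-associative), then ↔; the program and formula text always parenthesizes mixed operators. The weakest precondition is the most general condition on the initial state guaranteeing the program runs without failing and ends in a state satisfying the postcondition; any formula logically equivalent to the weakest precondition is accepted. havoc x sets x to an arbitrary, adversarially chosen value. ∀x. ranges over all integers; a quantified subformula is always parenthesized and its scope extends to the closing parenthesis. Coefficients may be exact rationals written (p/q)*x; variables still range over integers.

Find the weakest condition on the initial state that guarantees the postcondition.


Working backward. After the program, the postcondition ((w + 3 ≤ 1 ∨ (1/2)*w + (s - 1) < -8) ∨ (¬((1/3)*w + (g - 3*g) ≤ -7))) ∨ 2*g + 9 ≤ s + 3 must hold; in canonical form it is w ≤ -2 ∨ s + (1/2)*w < -7 ∨ (¬((1/3)*w ≤ 2*g - 7)) ∨ 2*g ≤ s - 6.
Before havoc s: ∀s_1. (w ≤ -2 ∨ s_1 + (1/2)*w < -7 ∨ (¬((1/3)*w ≤ 2*g - 7)) ∨ 2*g ≤ s_1 - 6)
Before skip: ∀s_1. (w ≤ -2 ∨ s_1 + (1/2)*w < -7 ∨ (¬((1/3)*w ≤ 2*g - 7)) ∨ 2*g ≤ s_1 - 6)
Then branch requires ∀s_1. (w ≤ -2 ∨ s_1 + (1/2)*w < -7 ∨ (¬((1/3)*w ≤ 4*s - 3)) ∨ 4*s ≤ s_1 - 10); else branch requires ∀w_1. (∀s_1. (w_1 ≤ -2 ∨ s_1 + (1/2)*w_1 < -7 ∨ (¬((1/3)*w_1 ≤ 2*g - 7)) ∨ 2*g ≤ s_1 - 6)).
Before the if: ((s < -7 ∧ r ≥ 1) → (∀s_1. (w ≤ -2 ∨ s_1 + (1/2)*w < -7 ∨ (¬((1/3)*w ≤ 4*s - 3)) ∨ 4*s ≤ s_1 - 10))) ∧ ((¬(s < -7 ∧ r ≥ 1)) → (∀w_1. (∀s_1. (w_1 ≤ -2 ∨ s_1 + (1/2)*w_1 < -7 ∨ (¬((1/3)*w_1 ≤ 2*g - 7)) ∨ 2*g ≤ s_1 - 6))))
Before skip: ((s < -7 ∧ r ≥ 1) → (∀s_1. (w ≤ -2 ∨ s_1 + (1/2)*w < -7 ∨ (¬((1/3)*w ≤ 4*s - 3)) ∨ 4*s ≤ s_1 - 10))) ∧ ((¬(s < -7 ∧ r ≥ 1)) → (∀w_1. (∀s_1. (w_1 ≤ -2 ∨ s_1 + (1/2)*w_1 < -7 ∨ (¬((1/3)*w_1 ≤ 2*g - 7)) ∨ 2*g ≤ s_1 - 6))))
Before skip: ((s < -7 ∧ r ≥ 1) → (∀s_1. (w ≤ -2 ∨ s_1 + (1/2)*w < -7 ∨ (¬((1/3)*w ≤ 4*s - 3)) ∨ 4*s ≤ s_1 - 10))) ∧ ((¬(s < -7 ∧ r ≥ 1)) → (∀w_1. (∀s_1. (w_1 ≤ -2 ∨ s_1 + (1/2)*w_1 < -7 ∨ (¬((1/3)*w_1 ≤ 2*g - 7)) ∨ 2*g ≤ s_1 - 6))))
Before g := 2*s: ((s < -7 ∧ r ≥ 1) → (∀s_1. (w ≤ -2 ∨ s_1 + (1/2)*w < -7 ∨ (¬((1/3)*w ≤ 4*s - 3)) ∨ 4*s ≤ s_1 - 10))) ∧ ((¬(s < -7 ∧ r ≥ 1)) → (∀w_1. (∀s_1. (w_1 ≤ -2 ∨ s_1 + (1/2)*w_1 < -7 ∨ (¬((1/3)*w_1 ≤ 4*s - 7)) ∨ 4*s ≤ s_1 - 6))))
Answer: WP = ((s < -7 ∧ r ≥ 1) → (∀s_1. (w ≤ -2 ∨ s_1 + (1/2)*w < -7 ∨ (¬((1/3)*w ≤ 4*s - 3)) ∨ 4*s ≤ s_1 - 10))) ∧ ((¬(s < -7 ∧ r ≥ 1)) → (∀w_1. (∀s_1. (w_1 ≤ -2 ∨ s_1 + (1/2)*w_1 < -7 ∨ (¬((1/3)*w_1 ≤ 4*s - 7)) ∨ 4*s ≤ s_1 - 6))))


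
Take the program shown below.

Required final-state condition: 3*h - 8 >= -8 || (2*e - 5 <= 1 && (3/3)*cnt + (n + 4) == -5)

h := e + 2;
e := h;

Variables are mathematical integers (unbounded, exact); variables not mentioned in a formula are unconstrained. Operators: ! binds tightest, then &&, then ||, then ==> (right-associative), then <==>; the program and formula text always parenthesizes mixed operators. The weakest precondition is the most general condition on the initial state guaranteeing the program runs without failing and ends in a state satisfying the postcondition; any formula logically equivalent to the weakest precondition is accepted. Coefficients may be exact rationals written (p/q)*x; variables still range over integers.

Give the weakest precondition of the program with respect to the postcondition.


Working backward. After the program, the postcondition 3*h - 8 >= -8 || (2*e - 5 <= 1 && (3/3)*cnt + (n + 4) == -5) must hold; in canonical form it is 3*h >= 0 || (2*e <= 6 && cnt + n == -9).
Before e := h: 3*h >= 0 || (2*h <= 6 && cnt + n == -9)
Before h := e + 2: 3*e >= -6 || (2*e <= 2 && cnt + n == -9)
Answer: WP = 3*e >= -6 || (2*e <= 2 && cnt + n == -9)


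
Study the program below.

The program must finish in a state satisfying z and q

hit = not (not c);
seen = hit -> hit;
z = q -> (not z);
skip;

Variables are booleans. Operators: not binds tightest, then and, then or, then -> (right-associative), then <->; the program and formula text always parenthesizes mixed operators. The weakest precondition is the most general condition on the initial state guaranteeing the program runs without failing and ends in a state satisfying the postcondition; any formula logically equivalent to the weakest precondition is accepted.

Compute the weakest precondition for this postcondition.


Working backward. After the program, z and q must hold.
Before skip: z and q
Before z := q -> (not z): (q -> (not z)) and q
Before seen := hit -> hit: (q -> (not z)) and q
Before hit := not (not c): (q -> (not z)) and q
Answer: WP = (q -> (not z)) and q


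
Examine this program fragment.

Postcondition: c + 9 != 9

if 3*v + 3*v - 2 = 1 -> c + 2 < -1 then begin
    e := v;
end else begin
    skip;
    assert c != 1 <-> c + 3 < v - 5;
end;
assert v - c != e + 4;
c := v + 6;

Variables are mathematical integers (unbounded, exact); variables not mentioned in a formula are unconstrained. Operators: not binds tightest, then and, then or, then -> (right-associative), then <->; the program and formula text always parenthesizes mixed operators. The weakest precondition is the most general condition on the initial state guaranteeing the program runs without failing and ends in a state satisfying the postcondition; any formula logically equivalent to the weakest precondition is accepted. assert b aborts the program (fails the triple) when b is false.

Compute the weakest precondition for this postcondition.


Working backward. After the program, the postcondition c + 9 != 9 must hold; in canonical form it is c != 0.
Before c := v + 6: v != -6
Before assert v - c != e + 4: v != c + e + 4 and v != -6
Then branch requires c != -4 and v != -6; else branch requires (c != 1 <-> c < v - 8) and v != c + e + 4 and v != -6.
Before the if: ((6*v = 3 -> c < -3) -> (c != -4 and v != -6)) and ((not (6*v = 3 -> c < -3)) -> ((c != 1 <-> c < v - 8) and v != c + e + 4 and v != -6))
Answer: WP = ((6*v = 3 -> c < -3) -> (c != -4 and v != -6)) and ((not (6*v = 3 -> c < -3)) -> ((c != 1 <-> c < v - 8) and v != c + e + 4 and v != -6))


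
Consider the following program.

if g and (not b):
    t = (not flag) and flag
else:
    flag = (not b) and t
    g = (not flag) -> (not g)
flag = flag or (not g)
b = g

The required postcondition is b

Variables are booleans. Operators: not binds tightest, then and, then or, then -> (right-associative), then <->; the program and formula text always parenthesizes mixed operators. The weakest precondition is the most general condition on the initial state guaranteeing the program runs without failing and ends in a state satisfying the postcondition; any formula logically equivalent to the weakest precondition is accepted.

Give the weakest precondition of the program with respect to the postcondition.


Working backward. After the program, b must hold.
Before b := g: g
Before flag := flag or (not g): g
Then branch requires g; else branch requires (not ((not b) and t)) -> (not g).
Before the if: ((g and (not b)) -> g) and ((not (g and (not b))) -> ((not ((not b) and t)) -> (not g)))
Answer: WP = ((g and (not b)) -> g) and ((not (g and (not b))) -> ((not ((not b) and t)) -> (not g)))


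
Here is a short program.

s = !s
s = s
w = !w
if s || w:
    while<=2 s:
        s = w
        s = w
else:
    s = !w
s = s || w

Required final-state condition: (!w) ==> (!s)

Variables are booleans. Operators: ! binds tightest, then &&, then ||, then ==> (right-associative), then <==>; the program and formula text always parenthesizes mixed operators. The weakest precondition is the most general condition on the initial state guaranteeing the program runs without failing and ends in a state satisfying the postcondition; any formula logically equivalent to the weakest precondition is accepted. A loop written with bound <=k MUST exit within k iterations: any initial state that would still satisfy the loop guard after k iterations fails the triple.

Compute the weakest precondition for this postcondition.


Working backward. After the program, (!w) ==> (!s) must hold.
Before s := s || w: (!w) ==> (!(s || w))
Then branch requires (s ==> (w ==> (!w))) && ((!s) ==> ((!w) ==> (!(s || w)))); else branch requires w.
Before the if: ((s || w) ==> ((s ==> (w ==> (!w))) && ((!s) ==> ((!w) ==> (!(s || w)))))) && ((!(s || w)) ==> w)
Before w := !w: ((s || (!w)) ==> ((s ==> ((!w) ==> w)) && ((!s) ==> (w ==> (!(s || (!w))))))) && ((!(s || (!w))) ==> (!w))
Before s := s: ((s || (!w)) ==> ((s ==> ((!w) ==> w)) && ((!s) ==> (w ==> (!(s || (!w))))))) && ((!(s || (!w))) ==> (!w))
Before s := !s: (((!s) || (!w)) ==> (((!s) ==> ((!w) ==> w)) && (s ==> (w ==> (!((!s) || (!w))))))) && ((!((!s) || (!w))) ==> (!w))
Answer: WP = (((!s) || (!w)) ==> (((!s) ==> ((!w) ==> w)) && (s ==> (w ==> (!((!s) || (!w))))))) && ((!((!s) || (!w))) ==> (!w))


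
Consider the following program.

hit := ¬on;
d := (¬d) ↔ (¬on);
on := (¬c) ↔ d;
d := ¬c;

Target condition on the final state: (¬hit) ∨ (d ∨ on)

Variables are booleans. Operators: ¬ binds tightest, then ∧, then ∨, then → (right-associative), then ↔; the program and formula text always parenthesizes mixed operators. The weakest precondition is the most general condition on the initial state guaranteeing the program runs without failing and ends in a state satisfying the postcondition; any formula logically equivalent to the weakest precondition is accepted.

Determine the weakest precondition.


Working backward. After the program, the postcondition (¬hit) ∨ (d ∨ on) must hold; in canonical form it is (¬hit) ∨ d ∨ on.
Before d := ¬c: (¬hit) ∨ (¬c) ∨ on
Before on := (¬c) ↔ d: (¬hit) ∨ (¬c) ∨ ((¬c) ↔ d)
Before d := (¬d) ↔ (¬on): (¬hit) ∨ (¬c) ∨ ((¬c) ↔ ((¬d) ↔ (¬on)))
Before hit := ¬on: on ∨ (¬c) ∨ ((¬c) ↔ ((¬d) ↔ (¬on)))
Answer: WP = on ∨ (¬c) ∨ ((¬c) ↔ ((¬d) ↔ (¬on)))


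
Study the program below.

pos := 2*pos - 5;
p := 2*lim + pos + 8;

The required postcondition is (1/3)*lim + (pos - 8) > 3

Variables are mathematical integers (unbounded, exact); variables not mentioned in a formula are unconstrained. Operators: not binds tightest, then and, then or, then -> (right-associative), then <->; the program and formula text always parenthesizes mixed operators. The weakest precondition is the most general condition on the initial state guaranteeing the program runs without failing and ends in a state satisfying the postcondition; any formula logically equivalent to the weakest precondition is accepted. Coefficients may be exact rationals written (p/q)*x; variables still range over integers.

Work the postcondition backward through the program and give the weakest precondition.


Working backward. After the program, the postcondition (1/3)*lim + (pos - 8) > 3 must hold; in canonical form it is (1/3)*lim + pos > 11.
Before p := 2*lim + pos + 8: (1/3)*lim + pos > 11
Before pos := 2*pos - 5: (1/3)*lim + 2*pos > 16
Answer: WP = (1/3)*lim + 2*pos > 16


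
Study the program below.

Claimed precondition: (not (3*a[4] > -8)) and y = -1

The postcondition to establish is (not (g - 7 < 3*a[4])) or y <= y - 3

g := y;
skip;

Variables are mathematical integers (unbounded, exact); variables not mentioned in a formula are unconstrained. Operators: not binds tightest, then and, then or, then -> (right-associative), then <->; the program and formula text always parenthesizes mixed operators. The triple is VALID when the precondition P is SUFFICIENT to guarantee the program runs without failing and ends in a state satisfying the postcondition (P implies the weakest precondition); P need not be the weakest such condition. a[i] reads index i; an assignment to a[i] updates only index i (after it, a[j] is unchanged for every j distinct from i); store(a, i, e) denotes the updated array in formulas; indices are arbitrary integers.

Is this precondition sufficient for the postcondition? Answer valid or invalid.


Working backward. After the program, the postcondition (not (g - 7 < 3*a[4])) or y <= y - 3 must hold; in canonical form it is not (g < 3*a[4] + 7).
Before skip: not (g < 3*a[4] + 7)
Before g := y: not (y < 3*a[4] + 7)
The weakest precondition is not (y < 3*a[4] + 7).
Check whether (not (3*a[4] > -8)) and y = -1 implies it.
Every state satisfying the precondition satisfies the weakest precondition: the implication holds.
Answer: valid


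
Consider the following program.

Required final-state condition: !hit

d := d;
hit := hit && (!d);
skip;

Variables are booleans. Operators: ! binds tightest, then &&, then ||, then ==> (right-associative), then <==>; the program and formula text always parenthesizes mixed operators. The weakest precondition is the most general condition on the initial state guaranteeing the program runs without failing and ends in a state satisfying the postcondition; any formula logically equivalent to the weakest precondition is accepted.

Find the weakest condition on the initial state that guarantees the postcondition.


Working backward. After the program, !hit must hold.
Before skip: !hit
Before hit := hit && (!d): !(hit && (!d))
Before d := d: !(hit && (!d))
Answer: WP = !(hit && (!d))


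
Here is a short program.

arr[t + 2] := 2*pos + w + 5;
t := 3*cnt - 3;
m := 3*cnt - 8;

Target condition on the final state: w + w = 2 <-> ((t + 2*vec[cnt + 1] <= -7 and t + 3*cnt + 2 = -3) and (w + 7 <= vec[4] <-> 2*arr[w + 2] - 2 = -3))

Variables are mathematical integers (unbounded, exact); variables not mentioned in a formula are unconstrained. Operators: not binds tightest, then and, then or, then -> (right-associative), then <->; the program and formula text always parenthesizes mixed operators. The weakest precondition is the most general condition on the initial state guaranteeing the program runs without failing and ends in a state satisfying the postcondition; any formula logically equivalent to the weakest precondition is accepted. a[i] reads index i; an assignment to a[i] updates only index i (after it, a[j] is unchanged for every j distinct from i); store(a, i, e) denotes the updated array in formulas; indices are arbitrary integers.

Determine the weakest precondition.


Working backward. After the program, the postcondition w + w = 2 <-> ((t + 2*vec[cnt + 1] <= -7 and t + 3*cnt + 2 = -3) and (w + 7 <= vec[4] <-> 2*arr[w + 2] - 2 = -3)) must hold; in canonical form it is 2*w = 2 <-> (2*vec[cnt + 1] + t <= -7 and 3*cnt + t = -5 and (w <= vec[4] - 7 <-> 2*arr[w + 2] = -1)).
Before m := 3*cnt - 8: 2*w = 2 <-> (2*vec[cnt + 1] + t <= -7 and 3*cnt + t = -5 and (w <= vec[4] - 7 <-> 2*arr[w + 2] = -1))
Before t := 3*cnt - 3: 2*w = 2 <-> (2*vec[cnt + 1] + 3*cnt <= -4 and 6*cnt = -2 and (w <= vec[4] - 7 <-> 2*arr[w + 2] = -1))
Before arr[t + 2] := 2*pos + w + 5: 2*w = 2 <-> (2*vec[cnt + 1] + 3*cnt <= -4 and 6*cnt = -2 and (w <= vec[4] - 7 <-> 2*store(arr, t + 2, 2*pos + w + 5)[w + 2] = -1))
Answer: WP = 2*w = 2 <-> (2*vec[cnt + 1] + 3*cnt <= -4 and 6*cnt = -2 and (w <= vec[4] - 7 <-> 2*store(arr, t + 2, 2*pos + w + 5)[w + 2] = -1))


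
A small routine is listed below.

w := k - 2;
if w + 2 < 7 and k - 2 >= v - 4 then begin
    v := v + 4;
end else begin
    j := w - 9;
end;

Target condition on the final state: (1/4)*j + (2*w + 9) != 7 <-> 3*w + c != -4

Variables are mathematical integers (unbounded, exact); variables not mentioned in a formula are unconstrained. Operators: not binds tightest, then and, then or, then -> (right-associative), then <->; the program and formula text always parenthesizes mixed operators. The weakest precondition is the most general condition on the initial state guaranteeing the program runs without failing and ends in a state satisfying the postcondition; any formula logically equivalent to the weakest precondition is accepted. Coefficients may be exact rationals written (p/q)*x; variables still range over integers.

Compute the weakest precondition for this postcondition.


Working backward. After the program, the postcondition (1/4)*j + (2*w + 9) != 7 <-> 3*w + c != -4 must hold; in canonical form it is (1/4)*j + 2*w != -2 <-> c + 3*w != -4.
Then branch requires (1/4)*j + 2*w != -2 <-> c + 3*w != -4; else branch requires (9/4)*w != 1/4 <-> c + 3*w != -4.
Before the if: ((w < 5 and k >= v - 2) -> ((1/4)*j + 2*w != -2 <-> c + 3*w != -4)) and ((not (w < 5 and k >= v - 2)) -> ((9/4)*w != 1/4 <-> c + 3*w != -4))
Before w := k - 2: ((k < 7 and k >= v - 2) -> ((1/4)*j + 2*k != 2 <-> c + 3*k != 2)) and ((not (k < 7 and k >= v - 2)) -> ((9/4)*k != 19/4 <-> c + 3*k != 2))
Answer: WP = ((k < 7 and k >= v - 2) -> ((1/4)*j + 2*k != 2 <-> c + 3*k != 2)) and ((not (k < 7 and k >= v - 2)) -> ((9/4)*k != 19/4 <-> c + 3*k != 2))


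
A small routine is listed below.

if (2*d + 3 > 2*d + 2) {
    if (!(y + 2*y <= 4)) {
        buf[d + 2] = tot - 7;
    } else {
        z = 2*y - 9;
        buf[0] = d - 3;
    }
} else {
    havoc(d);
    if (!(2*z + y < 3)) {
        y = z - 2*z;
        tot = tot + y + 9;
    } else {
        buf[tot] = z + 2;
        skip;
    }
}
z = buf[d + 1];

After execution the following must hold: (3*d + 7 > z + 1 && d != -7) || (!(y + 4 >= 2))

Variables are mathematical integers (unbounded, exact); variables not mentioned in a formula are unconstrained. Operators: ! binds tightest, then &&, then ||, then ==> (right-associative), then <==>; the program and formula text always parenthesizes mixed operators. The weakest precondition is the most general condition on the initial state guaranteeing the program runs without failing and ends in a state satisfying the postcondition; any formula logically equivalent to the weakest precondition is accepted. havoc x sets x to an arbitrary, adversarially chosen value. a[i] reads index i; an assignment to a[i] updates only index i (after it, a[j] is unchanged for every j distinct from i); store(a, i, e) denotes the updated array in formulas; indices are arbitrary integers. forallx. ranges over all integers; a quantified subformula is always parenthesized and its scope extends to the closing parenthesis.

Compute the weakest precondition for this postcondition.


Working backward. After the program, the postcondition (3*d + 7 > z + 1 && d != -7) || (!(y + 4 >= 2)) must hold; in canonical form it is (3*d > z - 6 && d != -7) || (!(y >= -2)).
Before z := buf[d + 1]: (3*d > buf[d + 1] - 6 && d != -7) || (!(y >= -2))
Then branch requires ((!(3*y <= 4)) ==> ((3*d > store(buf, d + 2, tot - 7)[d + 1] - 6 && d != -7) || (!(y >= -2)))) && (3*y <= 4 ==> ((3*d > store(buf, 0, d - 3)[d + 1] - 6 && d != -7) || (!(y >= -2)))); else branch requires forall d_1. (((!(y + 2*z < 3)) ==> ((3*d_1 > buf[d_1 + 1] - 6 && d_1 != -7) || (!(z <= 2)))) && (y + 2*z < 3 ==> ((3*d_1 > store(buf, tot, z + 2)[d_1 + 1] - 6 && d_1 != -7) || (!(y >= -2))))).
Before the if: ((!(3*y <= 4)) ==> ((3*d > store(buf, d + 2, tot - 7)[d + 1] - 6 && d != -7) || (!(y >= -2)))) && (3*y <= 4 ==> ((3*d > store(buf, 0, d - 3)[d + 1] - 6 && d != -7) || (!(y >= -2))))
Answer: WP = ((!(3*y <= 4)) ==> ((3*d > store(buf, d + 2, tot - 7)[d + 1] - 6 && d != -7) || (!(y >= -2)))) && (3*y <= 4 ==> ((3*d > store(buf, 0, d - 3)[d + 1] - 6 && d != -7) || (!(y >= -2))))


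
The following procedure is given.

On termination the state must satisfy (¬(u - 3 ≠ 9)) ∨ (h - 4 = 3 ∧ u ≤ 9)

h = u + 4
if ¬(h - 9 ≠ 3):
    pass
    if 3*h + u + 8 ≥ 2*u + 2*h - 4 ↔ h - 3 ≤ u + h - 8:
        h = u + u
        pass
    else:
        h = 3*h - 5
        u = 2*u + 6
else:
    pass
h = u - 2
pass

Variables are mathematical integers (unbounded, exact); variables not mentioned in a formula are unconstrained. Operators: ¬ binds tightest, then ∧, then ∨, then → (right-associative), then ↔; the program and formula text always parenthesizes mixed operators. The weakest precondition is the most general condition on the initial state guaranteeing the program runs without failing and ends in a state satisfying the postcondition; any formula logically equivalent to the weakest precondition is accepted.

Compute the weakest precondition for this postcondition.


Working backward. After the program, the postcondition (¬(u - 3 ≠ 9)) ∨ (h - 4 = 3 ∧ u ≤ 9) must hold; in canonical form it is (¬(u ≠ 12)) ∨ (h = 7 ∧ u ≤ 9).
Before skip: (¬(u ≠ 12)) ∨ (h = 7 ∧ u ≤ 9)
Before h := u - 2: (¬(u ≠ 12)) ∨ (u = 9 ∧ u ≤ 9)
Then branch requires ((h ≥ u - 12 ↔ u ≥ 5) → ((¬(u ≠ 12)) ∨ (u = 9 ∧ u ≤ 9))) ∧ ((¬(h ≥ u - 12 ↔ u ≥ 5)) → ((¬(2*u ≠ 6)) ∨ (2*u = 3 ∧ 2*u ≤ 3))); else branch requires (¬(u ≠ 12)) ∨ (u = 9 ∧ u ≤ 9).
Before the if: ((¬(h ≠ 12)) → (((h ≥ u - 12 ↔ u ≥ 5) → ((¬(u ≠ 12)) ∨ (u = 9 ∧ u ≤ 9))) ∧ ((¬(h ≥ u - 12 ↔ u ≥ 5)) → ((¬(2*u ≠ 6)) ∨ (2*u = 3 ∧ 2*u ≤ 3))))) ∧ (h ≠ 12 → ((¬(u ≠ 12)) ∨ (u = 9 ∧ u ≤ 9)))
Before h := u + 4: ((¬(u ≠ 8)) → ((u ≥ 5 → ((¬(u ≠ 12)) ∨ (u = 9 ∧ u ≤ 9))) ∧ ((¬(u ≥ 5)) → ((¬(2*u ≠ 6)) ∨ (2*u = 3 ∧ 2*u ≤ 3))))) ∧ (u ≠ 8 → ((¬(u ≠ 12)) ∨ (u = 9 ∧ u ≤ 9)))
Answer: WP = ((¬(u ≠ 8)) → ((u ≥ 5 → ((¬(u ≠ 12)) ∨ (u = 9 ∧ u ≤ 9))) ∧ ((¬(u ≥ 5)) → ((¬(2*u ≠ 6)) ∨ (2*u = 3 ∧ 2*u ≤ 3))))) ∧ (u ≠ 8 → ((¬(u ≠ 12)) ∨ (u = 9 ∧ u ≤ 9)))


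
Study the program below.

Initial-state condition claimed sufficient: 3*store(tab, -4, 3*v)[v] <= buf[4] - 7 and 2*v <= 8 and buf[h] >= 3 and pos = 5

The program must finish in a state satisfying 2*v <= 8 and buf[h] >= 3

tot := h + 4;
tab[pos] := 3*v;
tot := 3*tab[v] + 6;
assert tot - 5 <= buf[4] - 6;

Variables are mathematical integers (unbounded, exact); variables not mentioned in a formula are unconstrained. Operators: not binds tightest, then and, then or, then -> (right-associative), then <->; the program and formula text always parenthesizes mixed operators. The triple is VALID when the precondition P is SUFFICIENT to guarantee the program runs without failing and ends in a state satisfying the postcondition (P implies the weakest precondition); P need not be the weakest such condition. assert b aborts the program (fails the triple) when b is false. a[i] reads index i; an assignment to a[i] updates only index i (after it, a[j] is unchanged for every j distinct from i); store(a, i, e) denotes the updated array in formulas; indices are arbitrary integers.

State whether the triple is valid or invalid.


Working backward. After the program, 2*v <= 8 and buf[h] >= 3 must hold.
Before assert tot - 5 <= buf[4] - 6: tot <= buf[4] - 1 and 2*v <= 8 and buf[h] >= 3
Before tot := 3*tab[v] + 6: 3*tab[v] <= buf[4] - 7 and 2*v <= 8 and buf[h] >= 3
Before tab[pos] := 3*v: 3*store(tab, pos, 3*v)[v] <= buf[4] - 7 and 2*v <= 8 and buf[h] >= 3
Before tot := h + 4: 3*store(tab, pos, 3*v)[v] <= buf[4] - 7 and 2*v <= 8 and buf[h] >= 3
The weakest precondition is 3*store(tab, pos, 3*v)[v] <= buf[4] - 7 and 2*v <= 8 and buf[h] >= 3.
Check whether 3*store(tab, -4, 3*v)[v] <= buf[4] - 7 and 2*v <= 8 and buf[h] >= 3 and pos = 5 implies it.
Countermodel: at the initial state buf = {[-4] = 8, [4] = -27, [5] = 8, [12] = 3, elsewhere 8}, h = 12, pos = 5, tab = {[-4] = -11, [4] = 2, [5] = 2, [12] = 2, elsewhere 2}, v = -4, the precondition holds but the weakest precondition fails.
Answer: invalid


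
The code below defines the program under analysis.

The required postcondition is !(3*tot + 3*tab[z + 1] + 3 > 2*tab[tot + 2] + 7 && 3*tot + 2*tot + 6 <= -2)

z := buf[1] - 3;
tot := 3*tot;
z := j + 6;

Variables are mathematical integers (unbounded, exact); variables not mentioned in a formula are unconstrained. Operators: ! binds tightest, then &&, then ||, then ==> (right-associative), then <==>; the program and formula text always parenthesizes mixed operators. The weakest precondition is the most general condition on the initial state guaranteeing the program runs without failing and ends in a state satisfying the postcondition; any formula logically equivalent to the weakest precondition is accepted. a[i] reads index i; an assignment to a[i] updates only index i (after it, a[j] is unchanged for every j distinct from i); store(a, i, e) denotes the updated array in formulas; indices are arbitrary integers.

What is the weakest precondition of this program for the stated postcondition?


Working backward. After the program, the postcondition !(3*tot + 3*tab[z + 1] + 3 > 2*tab[tot + 2] + 7 && 3*tot + 2*tot + 6 <= -2) must hold; in canonical form it is !(3*tab[z + 1] + 3*tot > 2*tab[tot + 2] + 4 && 5*tot <= -8).
Before z := j + 6: !(3*tab[j + 7] + 3*tot > 2*tab[tot + 2] + 4 && 5*tot <= -8)
Before tot := 3*tot: !(3*tab[j + 7] + 9*tot > 2*tab[3*tot + 2] + 4 && 15*tot <= -8)
Before z := buf[1] - 3: !(3*tab[j + 7] + 9*tot > 2*tab[3*tot + 2] + 4 && 15*tot <= -8)
Answer: WP = !(3*tab[j + 7] + 9*tot > 2*tab[3*tot + 2] + 4 && 15*tot <= -8)


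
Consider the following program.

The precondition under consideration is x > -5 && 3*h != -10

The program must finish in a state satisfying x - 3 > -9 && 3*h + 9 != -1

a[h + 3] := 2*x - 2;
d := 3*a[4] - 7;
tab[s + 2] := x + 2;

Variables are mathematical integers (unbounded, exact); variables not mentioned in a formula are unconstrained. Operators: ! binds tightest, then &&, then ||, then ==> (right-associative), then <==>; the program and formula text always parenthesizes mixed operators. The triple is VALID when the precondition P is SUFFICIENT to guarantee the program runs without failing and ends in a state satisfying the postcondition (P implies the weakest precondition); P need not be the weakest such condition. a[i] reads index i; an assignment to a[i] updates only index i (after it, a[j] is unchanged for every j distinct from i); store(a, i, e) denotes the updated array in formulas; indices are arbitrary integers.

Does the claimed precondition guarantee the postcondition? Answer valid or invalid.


Working backward. After the program, the postcondition x - 3 > -9 && 3*h + 9 != -1 must hold; in canonical form it is x > -6 && 3*h != -10.
Before tab[s + 2] := x + 2: x > -6 && 3*h != -10
Before d := 3*a[4] - 7: x > -6 && 3*h != -10
Before a[h + 3] := 2*x - 2: x > -6 && 3*h != -10
The weakest precondition is x > -6 && 3*h != -10.
Check whether x > -5 && 3*h != -10 implies it.
Every state satisfying the precondition satisfies the weakest precondition: the implication holds.
Answer: valid


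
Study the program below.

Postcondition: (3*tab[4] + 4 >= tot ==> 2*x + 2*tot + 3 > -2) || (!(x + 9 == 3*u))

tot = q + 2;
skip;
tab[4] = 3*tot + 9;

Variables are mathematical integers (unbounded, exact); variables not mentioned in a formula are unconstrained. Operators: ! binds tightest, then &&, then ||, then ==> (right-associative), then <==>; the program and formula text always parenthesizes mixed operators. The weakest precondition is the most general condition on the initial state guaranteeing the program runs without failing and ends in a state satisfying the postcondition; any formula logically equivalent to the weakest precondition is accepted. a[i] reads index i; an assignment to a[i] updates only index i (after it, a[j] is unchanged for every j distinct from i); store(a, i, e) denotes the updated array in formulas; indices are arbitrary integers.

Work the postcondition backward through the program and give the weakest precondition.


Working backward. After the program, the postcondition (3*tab[4] + 4 >= tot ==> 2*x + 2*tot + 3 > -2) || (!(x + 9 == 3*u)) must hold; in canonical form it is (3*tab[4] >= tot - 4 ==> 2*tot + 2*x > -5) || (!(x == 3*u - 9)).
Before tab[4] := 3*tot + 9: (8*tot >= -31 ==> 2*tot + 2*x > -5) || (!(x == 3*u - 9))
Before skip: (8*tot >= -31 ==> 2*tot + 2*x > -5) || (!(x == 3*u - 9))
Before tot := q + 2: (8*q >= -47 ==> 2*q + 2*x > -9) || (!(x == 3*u - 9))
Answer: WP = (8*q >= -47 ==> 2*q + 2*x > -9) || (!(x == 3*u - 9))


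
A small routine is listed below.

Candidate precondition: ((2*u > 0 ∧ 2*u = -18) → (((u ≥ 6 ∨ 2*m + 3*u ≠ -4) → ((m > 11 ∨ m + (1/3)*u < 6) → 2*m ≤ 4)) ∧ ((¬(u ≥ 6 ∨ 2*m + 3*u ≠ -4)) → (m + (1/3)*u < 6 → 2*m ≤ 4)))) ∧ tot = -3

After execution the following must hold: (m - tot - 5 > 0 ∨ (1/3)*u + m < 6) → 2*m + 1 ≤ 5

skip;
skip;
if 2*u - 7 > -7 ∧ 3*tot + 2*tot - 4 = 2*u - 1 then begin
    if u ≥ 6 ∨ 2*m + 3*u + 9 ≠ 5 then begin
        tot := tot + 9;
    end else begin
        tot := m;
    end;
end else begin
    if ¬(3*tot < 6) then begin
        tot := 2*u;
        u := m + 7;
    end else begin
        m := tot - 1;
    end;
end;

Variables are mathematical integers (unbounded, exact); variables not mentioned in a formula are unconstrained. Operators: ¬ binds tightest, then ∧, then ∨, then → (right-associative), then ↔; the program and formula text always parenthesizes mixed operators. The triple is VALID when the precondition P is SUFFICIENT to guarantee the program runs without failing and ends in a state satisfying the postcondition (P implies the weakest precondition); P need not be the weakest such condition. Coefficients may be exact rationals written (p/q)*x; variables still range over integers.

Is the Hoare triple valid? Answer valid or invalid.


Working backward. After the program, the postcondition (m - tot - 5 > 0 ∨ (1/3)*u + m < 6) → 2*m + 1 ≤ 5 must hold; in canonical form it is (m > tot + 5 ∨ m + (1/3)*u < 6) → 2*m ≤ 4.
Then branch requires ((u ≥ 6 ∨ 2*m + 3*u ≠ -4) → ((m > tot + 14 ∨ m + (1/3)*u < 6) → 2*m ≤ 4)) ∧ ((¬(u ≥ 6 ∨ 2*m + 3*u ≠ -4)) → (m + (1/3)*u < 6 → 2*m ≤ 4)); else branch requires ((¬(3*tot < 6)) → ((m > 2*u + 5 ∨ (4/3)*m < 11/3) → 2*m ≤ 4)) ∧ (3*tot < 6 → (tot + (1/3)*u < 7 → 2*tot ≤ 6)).
Before the if: ((2*u > 0 ∧ 5*tot = 2*u + 3) → (((u ≥ 6 ∨ 2*m + 3*u ≠ -4) → ((m > tot + 14 ∨ m + (1/3)*u < 6) → 2*m ≤ 4)) ∧ ((¬(u ≥ 6 ∨ 2*m + 3*u ≠ -4)) → (m + (1/3)*u < 6 → 2*m ≤ 4)))) ∧ ((¬(2*u > 0 ∧ 5*tot = 2*u + 3)) → (((¬(3*tot < 6)) → ((m > 2*u + 5 ∨ (4/3)*m < 11/3) → 2*m ≤ 4)) ∧ (3*tot < 6 → (tot + (1/3)*u < 7 → 2*tot ≤ 6))))
Before skip: ((2*u > 0 ∧ 5*tot = 2*u + 3) → (((u ≥ 6 ∨ 2*m + 3*u ≠ -4) → ((m > tot + 14 ∨ m + (1/3)*u < 6) → 2*m ≤ 4)) ∧ ((¬(u ≥ 6 ∨ 2*m + 3*u ≠ -4)) → (m + (1/3)*u < 6 → 2*m ≤ 4)))) ∧ ((¬(2*u > 0 ∧ 5*tot = 2*u + 3)) → (((¬(3*tot < 6)) → ((m > 2*u + 5 ∨ (4/3)*m < 11/3) → 2*m ≤ 4)) ∧ (3*tot < 6 → (tot + (1/3)*u < 7 → 2*tot ≤ 6))))
Before skip: ((2*u > 0 ∧ 5*tot = 2*u + 3) → (((u ≥ 6 ∨ 2*m + 3*u ≠ -4) → ((m > tot + 14 ∨ m + (1/3)*u < 6) → 2*m ≤ 4)) ∧ ((¬(u ≥ 6 ∨ 2*m + 3*u ≠ -4)) → (m + (1/3)*u < 6 → 2*m ≤ 4)))) ∧ ((¬(2*u > 0 ∧ 5*tot = 2*u + 3)) → (((¬(3*tot < 6)) → ((m > 2*u + 5 ∨ (4/3)*m < 11/3) → 2*m ≤ 4)) ∧ (3*tot < 6 → (tot + (1/3)*u < 7 → 2*tot ≤ 6))))
The weakest precondition is ((2*u > 0 ∧ 5*tot = 2*u + 3) → (((u ≥ 6 ∨ 2*m + 3*u ≠ -4) → ((m > tot + 14 ∨ m + (1/3)*u < 6) → 2*m ≤ 4)) ∧ ((¬(u ≥ 6 ∨ 2*m + 3*u ≠ -4)) → (m + (1/3)*u < 6 → 2*m ≤ 4)))) ∧ ((¬(2*u > 0 ∧ 5*tot = 2*u + 3)) → (((¬(3*tot < 6)) → ((m > 2*u + 5 ∨ (4/3)*m < 11/3) → 2*m ≤ 4)) ∧ (3*tot < 6 → (tot + (1/3)*u < 7 → 2*tot ≤ 6)))).
Check whether ((2*u > 0 ∧ 2*u = -18) → (((u ≥ 6 ∨ 2*m + 3*u ≠ -4) → ((m > 11 ∨ m + (1/3)*u < 6) → 2*m ≤ 4)) ∧ ((¬(u ≥ 6 ∨ 2*m + 3*u ≠ -4)) → (m + (1/3)*u < 6 → 2*m ≤ 4)))) ∧ tot = -3 implies it.
Every state satisfying the precondition satisfies the weakest precondition: the implication holds.
Answer: valid


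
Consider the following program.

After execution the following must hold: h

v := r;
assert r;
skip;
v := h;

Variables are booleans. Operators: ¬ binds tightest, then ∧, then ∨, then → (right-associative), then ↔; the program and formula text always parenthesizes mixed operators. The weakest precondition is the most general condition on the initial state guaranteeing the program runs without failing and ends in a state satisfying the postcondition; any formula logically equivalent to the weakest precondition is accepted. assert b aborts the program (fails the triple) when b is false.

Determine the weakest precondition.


Working backward. After the program, h must hold.
Before v := h: h
Before skip: h
Before assert r: r ∧ h
Before v := r: r ∧ h
Answer: WP = r ∧ h


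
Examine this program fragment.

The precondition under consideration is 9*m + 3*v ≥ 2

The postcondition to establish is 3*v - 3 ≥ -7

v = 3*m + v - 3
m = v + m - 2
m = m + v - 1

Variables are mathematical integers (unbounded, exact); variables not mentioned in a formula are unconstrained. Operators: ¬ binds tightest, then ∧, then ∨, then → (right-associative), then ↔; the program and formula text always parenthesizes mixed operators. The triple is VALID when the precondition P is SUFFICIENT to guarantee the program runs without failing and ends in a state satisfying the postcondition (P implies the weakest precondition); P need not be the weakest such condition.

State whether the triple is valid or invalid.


Working backward. After the program, the postcondition 3*v - 3 ≥ -7 must hold; in canonical form it is 3*v ≥ -4.
Before m := m + v - 1: 3*v ≥ -4
Before m := v + m - 2: 3*v ≥ -4
Before v := 3*m + v - 3: 9*m + 3*v ≥ 5
The weakest precondition is 9*m + 3*v ≥ 5.
Check whether 9*m + 3*v ≥ 2 implies it.
Countermodel: at the initial state m = 0, v = 1, the precondition holds but the weakest precondition fails.
Answer: invalid


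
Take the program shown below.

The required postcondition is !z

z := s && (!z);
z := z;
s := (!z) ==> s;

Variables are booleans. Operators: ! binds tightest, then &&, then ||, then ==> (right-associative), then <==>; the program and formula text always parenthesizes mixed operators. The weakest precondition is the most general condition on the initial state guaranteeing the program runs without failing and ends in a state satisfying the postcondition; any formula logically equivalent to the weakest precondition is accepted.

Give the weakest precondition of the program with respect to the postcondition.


Working backward. After the program, !z must hold.
Before s := (!z) ==> s: !z
Before z := z: !z
Before z := s && (!z): !(s && (!z))
Answer: WP = !(s && (!z))


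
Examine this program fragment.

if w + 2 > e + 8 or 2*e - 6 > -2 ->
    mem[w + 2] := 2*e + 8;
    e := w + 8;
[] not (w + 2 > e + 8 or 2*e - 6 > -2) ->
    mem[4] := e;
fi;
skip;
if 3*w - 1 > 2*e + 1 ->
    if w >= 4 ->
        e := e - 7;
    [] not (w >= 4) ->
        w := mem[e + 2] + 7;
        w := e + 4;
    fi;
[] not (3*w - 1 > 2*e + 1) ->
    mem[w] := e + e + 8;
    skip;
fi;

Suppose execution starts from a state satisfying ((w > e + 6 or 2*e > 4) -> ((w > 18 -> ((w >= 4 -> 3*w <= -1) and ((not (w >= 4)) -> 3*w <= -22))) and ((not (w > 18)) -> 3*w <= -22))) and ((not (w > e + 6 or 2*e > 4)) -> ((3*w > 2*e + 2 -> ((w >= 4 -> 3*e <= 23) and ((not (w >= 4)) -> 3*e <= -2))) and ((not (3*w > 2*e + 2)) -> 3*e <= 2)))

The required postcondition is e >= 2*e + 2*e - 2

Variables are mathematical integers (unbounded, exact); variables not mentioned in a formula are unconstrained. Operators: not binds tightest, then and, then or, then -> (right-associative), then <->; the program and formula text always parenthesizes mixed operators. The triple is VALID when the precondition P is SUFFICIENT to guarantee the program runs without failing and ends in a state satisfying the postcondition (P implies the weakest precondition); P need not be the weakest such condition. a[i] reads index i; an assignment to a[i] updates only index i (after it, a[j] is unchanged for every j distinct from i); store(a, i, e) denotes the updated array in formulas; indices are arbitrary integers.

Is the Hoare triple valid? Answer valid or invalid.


Working backward. After the program, the postcondition e >= 2*e + 2*e - 2 must hold; in canonical form it is 3*e <= 2.
Then branch requires (w >= 4 -> 3*e <= 23) and ((not (w >= 4)) -> 3*e <= 2); else branch requires 3*e <= 2.
Before the if: (3*w > 2*e + 2 -> ((w >= 4 -> 3*e <= 23) and ((not (w >= 4)) -> 3*e <= 2))) and ((not (3*w > 2*e + 2)) -> 3*e <= 2)
Before skip: (3*w > 2*e + 2 -> ((w >= 4 -> 3*e <= 23) and ((not (w >= 4)) -> 3*e <= 2))) and ((not (3*w > 2*e + 2)) -> 3*e <= 2)
Then branch requires (w > 18 -> ((w >= 4 -> 3*w <= -1) and ((not (w >= 4)) -> 3*w <= -22))) and ((not (w > 18)) -> 3*w <= -22); else branch requires (3*w > 2*e + 2 -> ((w >= 4 -> 3*e <= 23) and ((not (w >= 4)) -> 3*e <= 2))) and ((not (3*w > 2*e + 2)) -> 3*e <= 2).
Before the if: ((w > e + 6 or 2*e > 4) -> ((w > 18 -> ((w >= 4 -> 3*w <= -1) and ((not (w >= 4)) -> 3*w <= -22))) and ((not (w > 18)) -> 3*w <= -22))) and ((not (w > e + 6 or 2*e > 4)) -> ((3*w > 2*e + 2 -> ((w >= 4 -> 3*e <= 23) and ((not (w >= 4)) -> 3*e <= 2))) and ((not (3*w > 2*e + 2)) -> 3*e <= 2)))
The weakest precondition is ((w > e + 6 or 2*e > 4) -> ((w > 18 -> ((w >= 4 -> 3*w <= -1) and ((not (w >= 4)) -> 3*w <= -22))) and ((not (w > 18)) -> 3*w <= -22))) and ((not (w > e + 6 or 2*e > 4)) -> ((3*w > 2*e + 2 -> ((w >= 4 -> 3*e <= 23) and ((not (w >= 4)) -> 3*e <= 2))) and ((not (3*w > 2*e + 2)) -> 3*e <= 2))).
Check whether ((w > e + 6 or 2*e > 4) -> ((w > 18 -> ((w >= 4 -> 3*w <= -1) and ((not (w >= 4)) -> 3*w <= -22))) and ((not (w > 18)) -> 3*w <= -22))) and ((not (w > e + 6 or 2*e > 4)) -> ((3*w > 2*e + 2 -> ((w >= 4 -> 3*e <= 23) and ((not (w >= 4)) -> 3*e <= -2))) and ((not (3*w > 2*e + 2)) -> 3*e <= 2))) implies it.
Every state satisfying the precondition satisfies the weakest precondition: the implication holds.
Answer: valid
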